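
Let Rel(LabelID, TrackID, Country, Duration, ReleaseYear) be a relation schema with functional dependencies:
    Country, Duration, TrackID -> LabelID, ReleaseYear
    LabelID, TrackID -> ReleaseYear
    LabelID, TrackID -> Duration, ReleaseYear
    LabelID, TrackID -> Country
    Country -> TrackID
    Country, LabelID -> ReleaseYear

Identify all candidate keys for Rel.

{Country, Duration}, {Country, LabelID}, {LabelID, TrackID}

Closure of {Country, Duration} is {Country, Duration, LabelID, ReleaseYear, TrackID}, the whole schema; {Country, Duration} is a candidate key.
Closure of {Country, LabelID} is {Country, Duration, LabelID, ReleaseYear, TrackID}, the whole schema; {Country, LabelID} is a candidate key.
Closure of {LabelID, TrackID} is {Country, Duration, LabelID, ReleaseYear, TrackID}, the whole schema; {LabelID, TrackID} is a candidate key.
Any other superkey properly contains one of these, so there are no further candidate keys.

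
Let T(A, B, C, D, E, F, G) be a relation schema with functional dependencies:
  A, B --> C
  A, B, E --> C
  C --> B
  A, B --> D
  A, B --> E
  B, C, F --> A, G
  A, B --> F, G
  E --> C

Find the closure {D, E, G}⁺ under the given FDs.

{B, C, D, E, G}

Start with {D, E, G}.
E --> C applies; add {C} → now {C, D, E, G}.
C --> B applies; add {B} → now {B, C, D, E, G}.
No further FD applies.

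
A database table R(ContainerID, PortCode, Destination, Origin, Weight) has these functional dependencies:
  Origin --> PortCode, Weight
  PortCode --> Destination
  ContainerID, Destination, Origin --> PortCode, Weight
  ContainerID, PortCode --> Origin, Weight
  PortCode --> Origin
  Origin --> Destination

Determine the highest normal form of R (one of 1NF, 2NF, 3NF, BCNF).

Candidate keys: {ContainerID, Origin}, {ContainerID, PortCode}. Prime attributes: {ContainerID, Origin, PortCode}.
Origin --> PortCode, Weight: {Origin}⁺ = {Destination, Origin, PortCode, Weight}, which is not all of the attributes, so the left side is not a superkey — BCNF is violated.
Origin --> PortCode, Weight has non-prime {Weight} on the right and a non-superkey on the left, so 3NF fails.
Since {Origin} ⊂ {ContainerID, Origin} and {Origin}⁺ ⊇ {Destination, Weight} with {Destination, Weight} non-prime, there is a partial dependency; 2NF fails.

1NF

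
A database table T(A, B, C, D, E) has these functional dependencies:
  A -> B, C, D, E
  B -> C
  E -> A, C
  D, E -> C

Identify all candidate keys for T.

{A}, {E}

Closure of {A} is {A, B, C, D, E}, the whole schema; {A} is a candidate key.
Closure of {E} is {A, B, C, D, E}, the whole schema; {E} is a candidate key.
Any other superkey properly contains one of these, so there are no further candidate keys.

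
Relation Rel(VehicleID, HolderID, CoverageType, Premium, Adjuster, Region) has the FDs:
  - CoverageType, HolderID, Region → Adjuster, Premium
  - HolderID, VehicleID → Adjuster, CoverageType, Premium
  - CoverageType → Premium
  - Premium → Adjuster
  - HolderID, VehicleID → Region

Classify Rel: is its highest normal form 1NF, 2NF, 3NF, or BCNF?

2NF

Candidate key: {HolderID, VehicleID}. Prime attributes: {HolderID, VehicleID}.
For CoverageType, HolderID, Region → Adjuster, Premium we have {CoverageType, HolderID, Region}⁺ = {Adjuster, CoverageType, HolderID, Premium, Region}; {CoverageType, HolderID, Region} is not a superkey, so BCNF fails.
Because {Adjuster, Premium} are non-prime and the left side of CoverageType, HolderID, Region → Adjuster, Premium is not a superkey, the relation is not in 3NF.
No proper subset of a key has a non-prime attribute in its closure, so there is no partial dependency; 2NF holds.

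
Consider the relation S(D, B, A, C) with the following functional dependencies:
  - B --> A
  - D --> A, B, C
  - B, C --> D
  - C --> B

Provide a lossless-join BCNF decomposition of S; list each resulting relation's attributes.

Candidate keys of the original relation: {C}, {D}.
Within {A, B, C, D}: {B}⁺ ∩ {A, B, C, D} = {A, B}, not the whole set, so B --> A violates BCNF; decompose into {A, B} and {B, C, D}.
{A, B} is in BCNF.
{B, C, D} is in BCNF.

{A, B}; {B, C, D}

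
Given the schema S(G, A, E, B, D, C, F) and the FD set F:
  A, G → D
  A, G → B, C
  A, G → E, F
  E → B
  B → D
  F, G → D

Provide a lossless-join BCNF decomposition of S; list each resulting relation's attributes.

Candidate key of the original relation: {A, G}.
In {A, B, C, D, E, F, G}, {E} is not a superkey ({E}⁺ restricted to this set is {B, D, E}), so split on E → B, D into {B, D, E} and {A, C, E, F, G}.
In {B, D, E}, {B} is not a superkey ({B}⁺ restricted to this set is {B, D}), so split on B → D into {B, D} and {B, E}.
{B, D} is in BCNF.
{B, E} is in BCNF.
{A, C, E, F, G} is in BCNF.

{A, C, E, F, G}; {B, D}; {B, E}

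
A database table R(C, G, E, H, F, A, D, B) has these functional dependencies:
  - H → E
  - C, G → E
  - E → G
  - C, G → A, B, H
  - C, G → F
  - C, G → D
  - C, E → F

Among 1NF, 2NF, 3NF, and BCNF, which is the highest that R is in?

3NF

Candidate keys: {C, E}, {C, G}, {C, H}. Prime attributes: {C, E, G, H}.
For H → E we have {H}⁺ = {E, G, H}; {H} is not a superkey, so BCNF fails.
Its right-hand attributes {E} are all prime, as are those of every other non-superkey FD — the relation is in 3NF.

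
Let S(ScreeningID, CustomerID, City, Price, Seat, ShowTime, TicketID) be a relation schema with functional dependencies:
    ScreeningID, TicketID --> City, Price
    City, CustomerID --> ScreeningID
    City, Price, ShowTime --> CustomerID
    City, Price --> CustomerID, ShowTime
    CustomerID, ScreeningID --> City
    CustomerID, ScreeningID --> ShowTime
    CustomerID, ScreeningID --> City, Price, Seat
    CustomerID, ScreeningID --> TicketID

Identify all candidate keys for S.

{City, CustomerID}⁺ = {City, CustomerID, Price, ScreeningID, Seat, ShowTime, TicketID}, which is every attribute, so {City, CustomerID} is a candidate key.
{City, Price}⁺ = {City, CustomerID, Price, ScreeningID, Seat, ShowTime, TicketID}, which is every attribute, so {City, Price} is a candidate key.
{CustomerID, ScreeningID}⁺ = {City, CustomerID, Price, ScreeningID, Seat, ShowTime, TicketID}, which is every attribute, so {CustomerID, ScreeningID} is a candidate key.
{ScreeningID, TicketID}⁺ = {City, CustomerID, Price, ScreeningID, Seat, ShowTime, TicketID}, which is every attribute, so {ScreeningID, TicketID} is a candidate key.
No proper subset of any of these is a key, and no other minimal superkey exists.

{City, CustomerID}, {City, Price}, {CustomerID, ScreeningID}, {ScreeningID, TicketID}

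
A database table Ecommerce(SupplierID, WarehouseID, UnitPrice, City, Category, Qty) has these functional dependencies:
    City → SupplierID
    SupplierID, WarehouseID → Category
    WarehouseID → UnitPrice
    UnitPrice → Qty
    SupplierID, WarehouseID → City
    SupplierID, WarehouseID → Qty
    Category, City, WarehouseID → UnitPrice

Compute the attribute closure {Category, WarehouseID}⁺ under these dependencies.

{Category, Qty, UnitPrice, WarehouseID}

Start with {Category, WarehouseID}.
WarehouseID → UnitPrice applies; add {UnitPrice} → now {Category, UnitPrice, WarehouseID}.
UnitPrice → Qty applies; add {Qty} → now {Category, Qty, UnitPrice, WarehouseID}.
No further FD applies.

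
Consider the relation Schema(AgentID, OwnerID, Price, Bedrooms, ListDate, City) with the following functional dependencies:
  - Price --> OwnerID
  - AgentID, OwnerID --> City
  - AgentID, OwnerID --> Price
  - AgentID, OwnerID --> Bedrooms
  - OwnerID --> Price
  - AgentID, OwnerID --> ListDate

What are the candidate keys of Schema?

{AgentID, OwnerID}, {AgentID, Price}

No FD produces {AgentID}, so it must be in every candidate key.
{AgentID, OwnerID}⁺ = {AgentID, Bedrooms, City, ListDate, OwnerID, Price}, which is every attribute, so {AgentID, OwnerID} is a candidate key.
{AgentID, Price}⁺ = {AgentID, Bedrooms, City, ListDate, OwnerID, Price}, which is every attribute, so {AgentID, Price} is a candidate key.
Any other superkey properly contains one of these, so there are no further candidate keys.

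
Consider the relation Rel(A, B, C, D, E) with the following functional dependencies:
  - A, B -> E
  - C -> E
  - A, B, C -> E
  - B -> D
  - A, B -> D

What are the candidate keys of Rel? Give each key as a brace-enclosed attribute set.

{A, B, C} never appear on the right of any FD, so every key must include all of them.
{A, B, C}⁺ = {A, B, C, D, E}, which is every attribute, so {A, B, C} is a candidate key.
No other minimal set has full closure, so this is the only candidate key.

{A, B, C}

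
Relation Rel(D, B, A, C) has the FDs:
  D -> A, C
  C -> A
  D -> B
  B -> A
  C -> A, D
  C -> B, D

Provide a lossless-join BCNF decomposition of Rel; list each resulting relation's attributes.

{A, B}; {B, C, D}

Candidate keys of the original relation: {C}, {D}.
In {A, B, C, D}, {B} is not a superkey ({B}⁺ restricted to this set is {A, B}), so split on B -> A into {A, B} and {B, C, D}.
{A, B}: every determinant is a superkey — BCNF.
{B, C, D}: every determinant is a superkey — BCNF.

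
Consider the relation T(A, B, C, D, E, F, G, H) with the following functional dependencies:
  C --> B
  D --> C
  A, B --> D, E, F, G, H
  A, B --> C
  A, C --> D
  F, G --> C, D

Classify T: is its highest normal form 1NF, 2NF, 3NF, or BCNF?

Candidate keys: {A, B}, {A, C}, {A, D}, {A, F, G}. Prime attributes: {A, B, C, D, F, G}.
C --> B: {C}⁺ = {B, C}, which is not all of the attributes, so the left side is not a superkey — BCNF is violated.
Its right-hand attributes {B} are all prime, as are those of every other non-superkey FD — the relation is in 3NF.

3NF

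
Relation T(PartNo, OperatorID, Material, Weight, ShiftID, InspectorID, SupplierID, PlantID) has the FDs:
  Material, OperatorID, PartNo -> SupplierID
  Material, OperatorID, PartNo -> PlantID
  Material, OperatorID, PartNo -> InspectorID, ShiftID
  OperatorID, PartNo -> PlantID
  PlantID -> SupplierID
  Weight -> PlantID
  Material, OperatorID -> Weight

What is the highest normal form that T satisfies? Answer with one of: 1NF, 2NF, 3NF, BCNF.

Candidate key: {Material, OperatorID, PartNo}. Prime attributes: {Material, OperatorID, PartNo}.
For OperatorID, PartNo -> PlantID we have {OperatorID, PartNo}⁺ = {OperatorID, PartNo, PlantID, SupplierID}; {OperatorID, PartNo} is not a superkey, so BCNF fails.
OperatorID, PartNo -> PlantID has non-prime {PlantID} on the right and a non-superkey on the left, so 3NF fails.
The proper key subset {Material, OperatorID} of {Material, OperatorID, PartNo} determines non-prime {PlantID, SupplierID, Weight}, so the relation is not even in 2NF.

1NF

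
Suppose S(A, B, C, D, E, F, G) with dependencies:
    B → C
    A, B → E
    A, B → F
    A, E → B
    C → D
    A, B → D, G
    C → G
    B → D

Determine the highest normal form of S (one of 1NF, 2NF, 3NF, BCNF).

1NF

Candidate keys: {A, B}, {A, E}. Prime attributes: {A, B, E}.
B → C: {B}⁺ = {B, C, D, G}, which is not all of the attributes, so the left side is not a superkey — BCNF is violated.
B → C has non-prime {C} on the right and a non-superkey on the left, so 3NF fails.
Since {B} ⊂ {A, B} and {B}⁺ ⊇ {C, D, G} with {C, D, G} non-prime, there is a partial dependency; 2NF fails.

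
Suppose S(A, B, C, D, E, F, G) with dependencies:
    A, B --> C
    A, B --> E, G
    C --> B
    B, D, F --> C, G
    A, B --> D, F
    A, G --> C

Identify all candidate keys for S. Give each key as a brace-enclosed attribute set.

{A, B}, {A, C}, {A, G}

No FD produces {A}, so it must be in every candidate key.
{A, B}⁺ = {A, B, C, D, E, F, G} — all of the relation — so {A, B} is a candidate key.
{A, C}⁺ = {A, B, C, D, E, F, G} — all of the relation — so {A, C} is a candidate key.
{A, G}⁺ = {A, B, C, D, E, F, G} — all of the relation — so {A, G} is a candidate key.
These are minimal and exhaustive — every other superkey contains one of them.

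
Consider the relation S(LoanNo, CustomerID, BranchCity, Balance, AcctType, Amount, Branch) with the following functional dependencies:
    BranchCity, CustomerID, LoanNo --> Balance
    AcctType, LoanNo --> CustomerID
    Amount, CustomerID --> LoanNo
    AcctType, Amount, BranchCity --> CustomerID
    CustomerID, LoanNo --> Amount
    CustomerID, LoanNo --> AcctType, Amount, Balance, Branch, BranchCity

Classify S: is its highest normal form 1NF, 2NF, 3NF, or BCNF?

BCNF

Candidate keys: {AcctType, Amount, BranchCity}, {AcctType, LoanNo}, {Amount, CustomerID}, {CustomerID, LoanNo}. Prime attributes: {AcctType, Amount, BranchCity, CustomerID, LoanNo}.
The left-hand side of every FD is a superkey, so BCNF is satisfied.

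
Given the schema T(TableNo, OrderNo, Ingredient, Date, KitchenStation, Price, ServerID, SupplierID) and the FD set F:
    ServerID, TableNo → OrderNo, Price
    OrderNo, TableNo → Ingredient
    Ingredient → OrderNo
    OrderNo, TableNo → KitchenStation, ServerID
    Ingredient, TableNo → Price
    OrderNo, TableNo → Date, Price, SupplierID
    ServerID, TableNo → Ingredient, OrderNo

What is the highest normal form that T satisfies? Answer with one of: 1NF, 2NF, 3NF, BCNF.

Candidate keys: {Ingredient, TableNo}, {OrderNo, TableNo}, {ServerID, TableNo}. Prime attributes: {Ingredient, OrderNo, ServerID, TableNo}.
Ingredient → OrderNo: {Ingredient}⁺ = {Ingredient, OrderNo}, which is not all of the attributes, so the left side is not a superkey — BCNF is violated.
Its right-hand attributes {OrderNo} are all prime, as are those of every other non-superkey FD — the relation is in 3NF.

3NF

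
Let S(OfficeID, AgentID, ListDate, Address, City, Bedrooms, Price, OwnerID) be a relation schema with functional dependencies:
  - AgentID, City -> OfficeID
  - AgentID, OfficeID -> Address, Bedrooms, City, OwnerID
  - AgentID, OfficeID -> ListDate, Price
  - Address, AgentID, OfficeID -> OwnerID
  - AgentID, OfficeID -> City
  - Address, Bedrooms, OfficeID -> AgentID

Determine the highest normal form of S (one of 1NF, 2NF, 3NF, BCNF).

BCNF

Candidate keys: {Address, Bedrooms, OfficeID}, {AgentID, City}, {AgentID, OfficeID}. Prime attributes: {Address, AgentID, Bedrooms, City, OfficeID}.
Every FD has a superkey on the left, so the relation is in BCNF.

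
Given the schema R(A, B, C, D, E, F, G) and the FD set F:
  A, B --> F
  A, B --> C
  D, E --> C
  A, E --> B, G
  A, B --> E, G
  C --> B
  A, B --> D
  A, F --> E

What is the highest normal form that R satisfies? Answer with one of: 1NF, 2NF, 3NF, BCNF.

3NF

Candidate keys: {A, B}, {A, C}, {A, E}, {A, F}. Prime attributes: {A, B, C, E, F}.
D, E --> C: {D, E}⁺ = {B, C, D, E}, which is not all of the attributes, so the left side is not a superkey — BCNF is violated.
Its right-hand attributes {C} are all prime, as are those of every other non-superkey FD — the relation is in 3NF.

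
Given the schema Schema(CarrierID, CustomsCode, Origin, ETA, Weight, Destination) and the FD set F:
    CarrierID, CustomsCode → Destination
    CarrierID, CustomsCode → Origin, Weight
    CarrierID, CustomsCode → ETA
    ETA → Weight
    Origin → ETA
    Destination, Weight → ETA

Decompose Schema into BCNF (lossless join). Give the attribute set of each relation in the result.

{CarrierID, CustomsCode, Destination, Origin}; {ETA, Origin}; {ETA, Weight}

Candidate key of the original relation: {CarrierID, CustomsCode}.
In {CarrierID, CustomsCode, Destination, ETA, Origin, Weight}, {ETA} is not a superkey ({ETA}⁺ restricted to this set is {ETA, Weight}), so split on ETA → Weight into {ETA, Weight} and {CarrierID, CustomsCode, Destination, ETA, Origin}.
{ETA, Weight}: every determinant is a superkey — BCNF.
In {CarrierID, CustomsCode, Destination, ETA, Origin}, {Origin} is not a superkey ({Origin}⁺ restricted to this set is {ETA, Origin}), so split on Origin → ETA into {ETA, Origin} and {CarrierID, CustomsCode, Destination, Origin}.
{ETA, Origin}: every determinant is a superkey — BCNF.
{CarrierID, CustomsCode, Destination, Origin}: every determinant is a superkey — BCNF.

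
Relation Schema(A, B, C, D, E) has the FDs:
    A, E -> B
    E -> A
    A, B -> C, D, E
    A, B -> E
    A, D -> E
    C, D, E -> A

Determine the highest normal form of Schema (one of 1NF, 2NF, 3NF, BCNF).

Candidate keys: {A, B}, {A, D}, {E}. Prime attributes: {A, B, D, E}.
Every FD has a superkey on the left, so the relation is in BCNF.

BCNF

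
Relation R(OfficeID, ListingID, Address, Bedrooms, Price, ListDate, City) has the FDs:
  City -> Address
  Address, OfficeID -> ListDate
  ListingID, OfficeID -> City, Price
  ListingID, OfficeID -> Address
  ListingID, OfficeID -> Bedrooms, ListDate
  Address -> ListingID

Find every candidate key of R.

{Address, OfficeID}, {City, OfficeID}, {ListingID, OfficeID}

{OfficeID} never appears on the right of any FD, so every key must include it.
Closure of {Address, OfficeID} is {Address, Bedrooms, City, ListDate, ListingID, OfficeID, Price}, the whole schema; {Address, OfficeID} is a candidate key.
Closure of {City, OfficeID} is {Address, Bedrooms, City, ListDate, ListingID, OfficeID, Price}, the whole schema; {City, OfficeID} is a candidate key.
Closure of {ListingID, OfficeID} is {Address, Bedrooms, City, ListDate, ListingID, OfficeID, Price}, the whole schema; {ListingID, OfficeID} is a candidate key.
No proper subset of any of these is a key, and no other minimal superkey exists.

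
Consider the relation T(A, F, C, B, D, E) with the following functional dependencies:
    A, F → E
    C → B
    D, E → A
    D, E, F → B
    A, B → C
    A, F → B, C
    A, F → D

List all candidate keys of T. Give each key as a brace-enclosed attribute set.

{A, F}, {D, E, F}

{F} never appears on the right of any FD, so every key must include it.
Closure of {A, F} is {A, B, C, D, E, F}, the whole schema; {A, F} is a candidate key.
Closure of {D, E, F} is {A, B, C, D, E, F}, the whole schema; {D, E, F} is a candidate key.
These are minimal and exhaustive — every other superkey contains one of them.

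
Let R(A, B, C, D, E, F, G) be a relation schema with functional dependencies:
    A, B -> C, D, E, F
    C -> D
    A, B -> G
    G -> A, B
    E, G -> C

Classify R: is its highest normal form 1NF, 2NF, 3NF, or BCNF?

2NF

Candidate keys: {A, B}, {G}. Prime attributes: {A, B, G}.
C -> D: {C}⁺ = {C, D}, which is not all of the attributes, so the left side is not a superkey — BCNF is violated.
Because {D} is non-prime and the left side of C -> D is not a superkey, the relation is not in 3NF.
No proper subset of a key has a non-prime attribute in its closure, so there is no partial dependency; 2NF holds.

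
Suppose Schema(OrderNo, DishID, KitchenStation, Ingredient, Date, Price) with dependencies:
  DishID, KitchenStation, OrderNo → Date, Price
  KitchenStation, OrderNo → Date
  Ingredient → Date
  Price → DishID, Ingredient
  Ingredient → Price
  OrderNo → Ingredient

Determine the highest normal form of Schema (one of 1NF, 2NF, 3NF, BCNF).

1NF

Candidate key: {KitchenStation, OrderNo}. Prime attributes: {KitchenStation, OrderNo}.
Ingredient → Date breaks BCNF: {Ingredient}⁺ = {Date, DishID, Ingredient, Price}, so {Ingredient} is not a superkey.
Ingredient → Date determines the non-prime attribute {Date} from a non-superkey — 3NF is violated.
The proper key subset {OrderNo} of {KitchenStation, OrderNo} determines non-prime {Date, DishID, Ingredient, Price}, so the relation is not even in 2NF.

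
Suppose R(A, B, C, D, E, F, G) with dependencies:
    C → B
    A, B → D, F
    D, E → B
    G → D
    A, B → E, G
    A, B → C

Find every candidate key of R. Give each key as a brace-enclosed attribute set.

No FD produces {A}, so it must be in every candidate key.
Closure of {A, B} is {A, B, C, D, E, F, G}, the whole schema; {A, B} is a candidate key.
Closure of {A, C} is {A, B, C, D, E, F, G}, the whole schema; {A, C} is a candidate key.
Closure of {A, D, E} is {A, B, C, D, E, F, G}, the whole schema; {A, D, E} is a candidate key.
Closure of {A, E, G} is {A, B, C, D, E, F, G}, the whole schema; {A, E, G} is a candidate key.
Any other superkey properly contains one of these, so there are no further candidate keys.

{A, B}, {A, C}, {A, D, E}, {A, E, G}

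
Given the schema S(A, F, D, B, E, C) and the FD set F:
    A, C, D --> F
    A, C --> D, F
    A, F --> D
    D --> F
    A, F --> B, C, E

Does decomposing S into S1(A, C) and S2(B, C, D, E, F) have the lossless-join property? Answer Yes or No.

No

The shared attributes are {C} and {C}⁺ = {C}.
S1 ⊄ {C} and S2 ⊄ {C}, so the split is lossy.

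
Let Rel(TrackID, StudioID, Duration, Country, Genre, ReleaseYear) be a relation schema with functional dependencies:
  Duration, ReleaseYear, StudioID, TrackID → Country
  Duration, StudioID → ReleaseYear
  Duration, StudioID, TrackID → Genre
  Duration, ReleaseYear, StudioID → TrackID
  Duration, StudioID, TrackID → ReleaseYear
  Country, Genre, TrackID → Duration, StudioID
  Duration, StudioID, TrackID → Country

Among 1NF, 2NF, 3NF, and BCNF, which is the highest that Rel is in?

Candidate keys: {Country, Genre, TrackID}, {Duration, StudioID}. Prime attributes: {Country, Duration, Genre, StudioID, TrackID}.
The left-hand side of every FD is a superkey, so BCNF is satisfied.

BCNF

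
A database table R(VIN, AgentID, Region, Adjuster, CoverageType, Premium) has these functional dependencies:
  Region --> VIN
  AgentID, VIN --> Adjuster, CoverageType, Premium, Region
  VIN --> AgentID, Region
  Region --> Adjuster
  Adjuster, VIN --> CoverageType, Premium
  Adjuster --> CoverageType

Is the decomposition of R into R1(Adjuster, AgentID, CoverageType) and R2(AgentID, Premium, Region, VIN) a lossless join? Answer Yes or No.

R1 ∩ R2 = {AgentID}; its closure under F is {AgentID}.
The closure covers neither R1 nor R2 entirely; the join is not lossless.

No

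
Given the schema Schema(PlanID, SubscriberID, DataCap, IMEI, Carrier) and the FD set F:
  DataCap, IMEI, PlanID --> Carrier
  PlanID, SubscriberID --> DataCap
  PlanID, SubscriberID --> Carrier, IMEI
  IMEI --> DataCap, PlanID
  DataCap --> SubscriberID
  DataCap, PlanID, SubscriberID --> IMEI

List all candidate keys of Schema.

{IMEI}⁺ = {Carrier, DataCap, IMEI, PlanID, SubscriberID}, which is every attribute, so {IMEI} is a candidate key.
{DataCap, PlanID}⁺ = {Carrier, DataCap, IMEI, PlanID, SubscriberID}, which is every attribute, so {DataCap, PlanID} is a candidate key.
{PlanID, SubscriberID}⁺ = {Carrier, DataCap, IMEI, PlanID, SubscriberID}, which is every attribute, so {PlanID, SubscriberID} is a candidate key.
Any other superkey properly contains one of these, so there are no further candidate keys.

{DataCap, PlanID}, {IMEI}, {PlanID, SubscriberID}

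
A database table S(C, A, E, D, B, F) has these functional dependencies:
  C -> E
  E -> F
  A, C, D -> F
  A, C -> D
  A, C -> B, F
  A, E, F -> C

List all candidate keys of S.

{A, C}, {A, E}

Attributes never on any right-hand side: {A} — every candidate key must contain it.
{A, C} is a candidate key since {A, C}⁺ = {A, B, C, D, E, F} covers every attribute.
{A, E} is a candidate key since {A, E}⁺ = {A, B, C, D, E, F} covers every attribute.
No proper subset of any of these is a key, and no other minimal superkey exists.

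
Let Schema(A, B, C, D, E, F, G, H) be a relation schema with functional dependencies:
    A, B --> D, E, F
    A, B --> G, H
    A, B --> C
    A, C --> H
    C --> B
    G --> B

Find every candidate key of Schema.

{A, B}, {A, C}, {A, G}

No FD produces {A}, so it must be in every candidate key.
Closure of {A, B} is {A, B, C, D, E, F, G, H}, the whole schema; {A, B} is a candidate key.
Closure of {A, C} is {A, B, C, D, E, F, G, H}, the whole schema; {A, C} is a candidate key.
Closure of {A, G} is {A, B, C, D, E, F, G, H}, the whole schema; {A, G} is a candidate key.
Any other superkey properly contains one of these, so there are no further candidate keys.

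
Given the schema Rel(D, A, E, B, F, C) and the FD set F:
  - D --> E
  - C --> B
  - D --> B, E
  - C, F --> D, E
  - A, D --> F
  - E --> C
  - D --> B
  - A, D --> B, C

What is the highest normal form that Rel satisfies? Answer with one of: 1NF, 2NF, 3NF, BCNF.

1NF

Candidate keys: {A, C, F}, {A, D}, {A, E, F}. Prime attributes: {A, C, D, E, F}.
For D --> E we have {D}⁺ = {B, C, D, E}; {D} is not a superkey, so BCNF fails.
C --> B has non-prime {B} on the right and a non-superkey on the left, so 3NF fails.
{D} is a proper subset of the key {A, D}, and {D}⁺ contains the non-prime attribute {B} — a partial dependency, so 2NF is violated.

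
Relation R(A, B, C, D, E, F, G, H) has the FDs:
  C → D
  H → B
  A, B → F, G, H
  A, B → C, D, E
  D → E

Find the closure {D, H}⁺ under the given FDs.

Start with {D, H}.
H → B applies; add {B} → now {B, D, H}.
D → E applies; add {E} → now {B, D, E, H}.
No further FD applies.

{B, D, E, H}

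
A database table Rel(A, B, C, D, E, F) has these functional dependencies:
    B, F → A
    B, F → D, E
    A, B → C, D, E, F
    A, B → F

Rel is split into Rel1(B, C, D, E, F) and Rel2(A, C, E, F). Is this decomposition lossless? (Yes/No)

Common attributes: {C, E, F}; their closure is {C, E, F}.
Rel1 ⊄ {C, E, F} and Rel2 ⊄ {C, E, F}, so the split is lossy.

No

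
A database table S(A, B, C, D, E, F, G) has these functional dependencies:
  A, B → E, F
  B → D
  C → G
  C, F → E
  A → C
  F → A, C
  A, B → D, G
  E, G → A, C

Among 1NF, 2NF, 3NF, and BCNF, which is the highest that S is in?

1NF

Candidate keys: {A, B}, {B, C, E}, {B, E, G}, {B, F}. Prime attributes: {A, B, C, E, F, G}.
For B → D we have {B}⁺ = {B, D}; {B} is not a superkey, so BCNF fails.
Because {D} is non-prime and the left side of B → D is not a superkey, the relation is not in 3NF.
The proper key subset {B} of {A, B} determines non-prime {D}, so the relation is not even in 2NF.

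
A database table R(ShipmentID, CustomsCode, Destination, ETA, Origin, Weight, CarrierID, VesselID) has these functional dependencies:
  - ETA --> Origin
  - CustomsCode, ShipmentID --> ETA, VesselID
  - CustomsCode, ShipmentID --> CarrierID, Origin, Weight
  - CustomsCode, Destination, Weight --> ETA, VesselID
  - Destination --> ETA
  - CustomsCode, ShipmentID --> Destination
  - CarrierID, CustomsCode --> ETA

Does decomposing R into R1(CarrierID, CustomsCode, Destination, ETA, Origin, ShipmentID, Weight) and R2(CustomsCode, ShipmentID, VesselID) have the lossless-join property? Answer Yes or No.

R1 ∩ R2 = {CustomsCode, ShipmentID}; its closure under F is {CarrierID, CustomsCode, Destination, ETA, Origin, ShipmentID, VesselID, Weight}.
R1 is contained in that closure, so R1 ∩ R2 --> R1 holds and the join is lossless.

Yes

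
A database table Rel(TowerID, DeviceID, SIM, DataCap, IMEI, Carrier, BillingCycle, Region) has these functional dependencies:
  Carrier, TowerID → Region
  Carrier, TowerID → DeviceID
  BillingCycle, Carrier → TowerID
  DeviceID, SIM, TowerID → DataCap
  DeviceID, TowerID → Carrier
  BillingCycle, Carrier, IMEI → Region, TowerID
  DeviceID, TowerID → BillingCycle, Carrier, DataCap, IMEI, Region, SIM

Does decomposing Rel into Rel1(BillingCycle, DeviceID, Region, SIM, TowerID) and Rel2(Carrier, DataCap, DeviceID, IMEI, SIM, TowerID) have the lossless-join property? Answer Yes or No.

Yes

The shared attributes are {DeviceID, SIM, TowerID} and {DeviceID, SIM, TowerID}⁺ = {BillingCycle, Carrier, DataCap, DeviceID, IMEI, Region, SIM, TowerID}.
Since Rel1 ⊆ {BillingCycle, Carrier, DataCap, DeviceID, IMEI, Region, SIM, TowerID}, the intersection is a superkey of Rel1; the decomposition is lossless.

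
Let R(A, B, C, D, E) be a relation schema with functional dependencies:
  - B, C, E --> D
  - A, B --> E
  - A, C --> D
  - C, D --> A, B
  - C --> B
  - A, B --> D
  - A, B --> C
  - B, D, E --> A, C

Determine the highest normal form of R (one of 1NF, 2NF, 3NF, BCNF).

3NF

Candidate keys: {A, B}, {A, C}, {B, D, E}, {C, D}, {C, E}. Prime attributes: {A, B, C, D, E}.
C --> B: {C}⁺ = {B, C}, which is not all of the attributes, so the left side is not a superkey — BCNF is violated.
Since {B} ⊆ prime attributes and every other non-superkey FD also has a prime right side, the schema is in 3NF.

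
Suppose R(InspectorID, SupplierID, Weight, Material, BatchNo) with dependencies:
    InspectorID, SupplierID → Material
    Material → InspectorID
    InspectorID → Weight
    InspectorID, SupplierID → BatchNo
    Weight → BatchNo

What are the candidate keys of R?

{SupplierID} never appears on the right of any FD, so every key must include it.
{InspectorID, SupplierID}⁺ = {BatchNo, InspectorID, Material, SupplierID, Weight}, which is every attribute, so {InspectorID, SupplierID} is a candidate key.
{Material, SupplierID}⁺ = {BatchNo, InspectorID, Material, SupplierID, Weight}, which is every attribute, so {Material, SupplierID} is a candidate key.
These are minimal and exhaustive — every other superkey contains one of them.

{InspectorID, SupplierID}, {Material, SupplierID}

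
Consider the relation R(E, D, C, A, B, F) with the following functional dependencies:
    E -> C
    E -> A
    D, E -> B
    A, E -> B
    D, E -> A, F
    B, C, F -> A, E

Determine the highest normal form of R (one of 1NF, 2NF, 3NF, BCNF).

Candidate keys: {B, C, D, F}, {D, E}. Prime attributes: {B, C, D, E, F}.
For E -> C we have {E}⁺ = {A, B, C, E}; {E} is not a superkey, so BCNF fails.
E -> A has non-prime {A} on the right and a non-superkey on the left, so 3NF fails.
The proper key subset {E} of {D, E} determines non-prime {A}, so the relation is not even in 2NF.

1NF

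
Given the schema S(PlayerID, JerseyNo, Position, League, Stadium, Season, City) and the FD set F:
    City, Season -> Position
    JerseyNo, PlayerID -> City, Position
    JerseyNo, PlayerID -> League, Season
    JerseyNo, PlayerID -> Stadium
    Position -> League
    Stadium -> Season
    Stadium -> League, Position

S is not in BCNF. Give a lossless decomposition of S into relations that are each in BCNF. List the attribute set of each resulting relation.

Candidate key of the original relation: {JerseyNo, PlayerID}.
Within {City, JerseyNo, League, PlayerID, Position, Season, Stadium}: {City, Season}⁺ ∩ {City, JerseyNo, League, PlayerID, Position, Season, Stadium} = {City, League, Position, Season}, not the whole set, so City, Season -> League, Position violates BCNF; decompose into {City, League, Position, Season} and {City, JerseyNo, PlayerID, Season, Stadium}.
Within {City, League, Position, Season}: {Position}⁺ ∩ {City, League, Position, Season} = {League, Position}, not the whole set, so Position -> League violates BCNF; decompose into {League, Position} and {City, Position, Season}.
{League, Position} is in BCNF.
{City, Position, Season} is in BCNF.
Within {City, JerseyNo, PlayerID, Season, Stadium}: {Stadium}⁺ ∩ {City, JerseyNo, PlayerID, Season, Stadium} = {Season, Stadium}, not the whole set, so Stadium -> Season violates BCNF; decompose into {Season, Stadium} and {City, JerseyNo, PlayerID, Stadium}.
{Season, Stadium} is in BCNF.
{City, JerseyNo, PlayerID, Stadium} is in BCNF.

{City, JerseyNo, PlayerID, Stadium}; {City, Position, Season}; {League, Position}; {Season, Stadium}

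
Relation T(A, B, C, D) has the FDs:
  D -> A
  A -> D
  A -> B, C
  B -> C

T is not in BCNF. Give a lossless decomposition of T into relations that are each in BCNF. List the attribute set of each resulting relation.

{A, B, D}; {B, C}

Candidate keys of the original relation: {A}, {D}.
Within {A, B, C, D}: {B}⁺ ∩ {A, B, C, D} = {B, C}, not the whole set, so B -> C violates BCNF; decompose into {B, C} and {A, B, D}.
{B, C}: every determinant is a superkey — BCNF.
{A, B, D}: every determinant is a superkey — BCNF.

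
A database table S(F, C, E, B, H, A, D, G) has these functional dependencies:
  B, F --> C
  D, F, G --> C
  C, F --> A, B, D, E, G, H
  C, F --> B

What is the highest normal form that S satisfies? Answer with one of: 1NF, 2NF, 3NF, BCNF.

BCNF

Candidate keys: {B, F}, {C, F}, {D, F, G}. Prime attributes: {B, C, D, F, G}.
Each dependency's left side is a superkey — BCNF holds.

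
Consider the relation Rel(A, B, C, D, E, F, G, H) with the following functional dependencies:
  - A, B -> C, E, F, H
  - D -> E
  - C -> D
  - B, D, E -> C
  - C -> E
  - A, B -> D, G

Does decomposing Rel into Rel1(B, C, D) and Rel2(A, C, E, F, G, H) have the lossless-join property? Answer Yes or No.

No

Rel1 ∩ Rel2 = {C}; its closure under F is {C, D, E}.
The closure covers neither Rel1 nor Rel2 entirely; the join is not lossless.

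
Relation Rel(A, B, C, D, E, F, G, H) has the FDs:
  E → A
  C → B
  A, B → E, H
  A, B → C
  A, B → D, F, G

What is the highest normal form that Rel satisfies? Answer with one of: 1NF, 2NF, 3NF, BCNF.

Candidate keys: {A, B}, {A, C}, {B, E}, {C, E}. Prime attributes: {A, B, C, E}.
For E → A we have {E}⁺ = {A, E}; {E} is not a superkey, so BCNF fails.
But every attribute on its right side ({A}) is prime, and the same holds for every other non-superkey FD, so 3NF still holds.

3NF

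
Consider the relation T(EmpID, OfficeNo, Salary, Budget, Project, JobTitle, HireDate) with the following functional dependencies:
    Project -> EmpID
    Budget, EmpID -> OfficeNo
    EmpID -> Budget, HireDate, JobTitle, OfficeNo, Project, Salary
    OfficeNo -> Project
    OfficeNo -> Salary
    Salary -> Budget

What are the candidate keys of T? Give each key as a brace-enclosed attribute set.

{EmpID} is a candidate key since {EmpID}⁺ = {Budget, EmpID, HireDate, JobTitle, OfficeNo, Project, Salary} covers every attribute.
{OfficeNo} is a candidate key since {OfficeNo}⁺ = {Budget, EmpID, HireDate, JobTitle, OfficeNo, Project, Salary} covers every attribute.
{Project} is a candidate key since {Project}⁺ = {Budget, EmpID, HireDate, JobTitle, OfficeNo, Project, Salary} covers every attribute.
These are minimal and exhaustive — every other superkey contains one of them.

{EmpID}, {OfficeNo}, {Project}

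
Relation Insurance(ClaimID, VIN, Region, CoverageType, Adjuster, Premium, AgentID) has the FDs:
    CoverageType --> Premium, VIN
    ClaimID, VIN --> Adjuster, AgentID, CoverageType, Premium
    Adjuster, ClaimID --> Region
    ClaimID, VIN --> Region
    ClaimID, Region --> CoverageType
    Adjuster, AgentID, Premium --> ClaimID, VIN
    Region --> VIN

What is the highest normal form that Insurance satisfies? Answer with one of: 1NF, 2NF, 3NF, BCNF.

Candidate keys: {Adjuster, AgentID, CoverageType}, {Adjuster, AgentID, Premium}, {Adjuster, ClaimID}, {ClaimID, CoverageType}, {ClaimID, Region}, {ClaimID, VIN}. Prime attributes: {Adjuster, AgentID, ClaimID, CoverageType, Premium, Region, VIN}.
For CoverageType --> Premium, VIN we have {CoverageType}⁺ = {CoverageType, Premium, VIN}; {CoverageType} is not a superkey, so BCNF fails.
Its right-hand attributes {Premium, VIN} are all prime, as are those of every other non-superkey FD — the relation is in 3NF.

3NF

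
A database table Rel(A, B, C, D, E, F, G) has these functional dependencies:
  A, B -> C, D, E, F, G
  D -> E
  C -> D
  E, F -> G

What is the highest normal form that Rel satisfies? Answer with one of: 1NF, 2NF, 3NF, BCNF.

2NF

Candidate key: {A, B}. Prime attributes: {A, B}.
D -> E breaks BCNF: {D}⁺ = {D, E}, so {D} is not a superkey.
Because {E} is non-prime and the left side of D -> E is not a superkey, the relation is not in 3NF.
No non-prime attribute depends on a proper subset of any candidate key, so 2NF holds.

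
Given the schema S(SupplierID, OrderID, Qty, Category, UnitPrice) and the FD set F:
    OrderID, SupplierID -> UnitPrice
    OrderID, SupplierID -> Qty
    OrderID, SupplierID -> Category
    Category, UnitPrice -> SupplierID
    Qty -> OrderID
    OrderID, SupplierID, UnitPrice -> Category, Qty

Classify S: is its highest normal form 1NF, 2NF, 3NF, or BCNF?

Candidate keys: {Category, OrderID, UnitPrice}, {Category, Qty, UnitPrice}, {OrderID, SupplierID}, {Qty, SupplierID}. Prime attributes: {Category, OrderID, Qty, SupplierID, UnitPrice}.
Category, UnitPrice -> SupplierID: {Category, UnitPrice}⁺ = {Category, SupplierID, UnitPrice}, which is not all of the attributes, so the left side is not a superkey — BCNF is violated.
Its right-hand attributes {SupplierID} are all prime, as are those of every other non-superkey FD — the relation is in 3NF.

3NF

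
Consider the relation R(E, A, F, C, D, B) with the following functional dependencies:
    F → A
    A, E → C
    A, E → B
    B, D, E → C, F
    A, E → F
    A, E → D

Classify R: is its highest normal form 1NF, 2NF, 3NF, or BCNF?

Candidate keys: {A, E}, {B, D, E}, {E, F}. Prime attributes: {A, B, D, E, F}.
F → A breaks BCNF: {F}⁺ = {A, F}, so {F} is not a superkey.
Since {A} ⊆ prime attributes and every other non-superkey FD also has a prime right side, the schema is in 3NF.

3NF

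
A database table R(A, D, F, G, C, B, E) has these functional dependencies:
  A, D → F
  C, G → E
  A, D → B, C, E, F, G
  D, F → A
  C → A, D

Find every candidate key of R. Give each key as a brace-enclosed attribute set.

{A, D}, {C}, {D, F}

{C}⁺ = {A, B, C, D, E, F, G}, which is every attribute, so {C} is a candidate key.
{A, D}⁺ = {A, B, C, D, E, F, G}, which is every attribute, so {A, D} is a candidate key.
{D, F}⁺ = {A, B, C, D, E, F, G}, which is every attribute, so {D, F} is a candidate key.
No proper subset of any of these is a key, and no other minimal superkey exists.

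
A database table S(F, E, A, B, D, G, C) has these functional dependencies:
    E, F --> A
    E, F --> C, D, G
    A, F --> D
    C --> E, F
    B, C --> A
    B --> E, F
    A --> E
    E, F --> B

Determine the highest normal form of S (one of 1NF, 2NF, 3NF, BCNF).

Candidate keys: {A, F}, {B}, {C}, {E, F}. Prime attributes: {A, B, C, E, F}.
A --> E: {A}⁺ = {A, E}, which is not all of the attributes, so the left side is not a superkey — BCNF is violated.
But every attribute on its right side ({E}) is prime, and the same holds for every other non-superkey FD, so 3NF still holds.

3NF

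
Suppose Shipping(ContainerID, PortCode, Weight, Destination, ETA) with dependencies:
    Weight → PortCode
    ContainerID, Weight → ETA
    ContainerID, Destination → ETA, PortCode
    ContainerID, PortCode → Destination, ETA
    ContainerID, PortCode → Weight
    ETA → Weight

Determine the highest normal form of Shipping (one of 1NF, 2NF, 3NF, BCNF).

Candidate keys: {ContainerID, Destination}, {ContainerID, ETA}, {ContainerID, PortCode}, {ContainerID, Weight}. Prime attributes: {ContainerID, Destination, ETA, PortCode, Weight}.
Weight → PortCode breaks BCNF: {Weight}⁺ = {PortCode, Weight}, so {Weight} is not a superkey.
Since {PortCode} ⊆ prime attributes and every other non-superkey FD also has a prime right side, the schema is in 3NF.

3NF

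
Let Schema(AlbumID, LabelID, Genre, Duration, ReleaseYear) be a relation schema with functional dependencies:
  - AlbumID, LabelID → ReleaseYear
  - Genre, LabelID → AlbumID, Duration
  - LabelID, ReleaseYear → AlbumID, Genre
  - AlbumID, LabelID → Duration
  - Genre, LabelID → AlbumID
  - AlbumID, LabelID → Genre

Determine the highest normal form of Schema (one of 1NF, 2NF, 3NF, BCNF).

Candidate keys: {AlbumID, LabelID}, {Genre, LabelID}, {LabelID, ReleaseYear}. Prime attributes: {AlbumID, Genre, LabelID, ReleaseYear}.
Each dependency's left side is a superkey — BCNF holds.

BCNF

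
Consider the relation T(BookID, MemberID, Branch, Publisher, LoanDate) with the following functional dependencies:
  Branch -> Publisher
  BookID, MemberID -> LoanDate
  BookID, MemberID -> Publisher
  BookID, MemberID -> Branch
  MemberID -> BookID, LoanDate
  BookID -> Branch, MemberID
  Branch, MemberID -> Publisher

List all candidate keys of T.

Closure of {BookID} is {BookID, Branch, LoanDate, MemberID, Publisher}, the whole schema; {BookID} is a candidate key.
Closure of {MemberID} is {BookID, Branch, LoanDate, MemberID, Publisher}, the whole schema; {MemberID} is a candidate key.
These are minimal and exhaustive — every other superkey contains one of them.

{BookID}, {MemberID}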